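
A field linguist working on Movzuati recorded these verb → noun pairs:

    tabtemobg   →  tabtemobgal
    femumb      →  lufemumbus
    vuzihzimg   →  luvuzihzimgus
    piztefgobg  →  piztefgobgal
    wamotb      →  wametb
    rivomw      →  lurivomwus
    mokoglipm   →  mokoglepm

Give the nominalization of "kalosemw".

piztefgobg and vuzihzimg both end in -g yet inflect differently (piztefgobgal, luvuzihzimgus), so the final letter is not what conditions the rule; the second-to-last letter is.
"kalosemw" has second-to-last letter 'm'. The stems whose second-to-last letter is 'm' (femumb → lufemumbus, rivomw → lurivomwus, vuzihzimg → luvuzihzimgus) add lu- … -us around the stem.
So kalosemw → lukalosemwus.

lukalosemwus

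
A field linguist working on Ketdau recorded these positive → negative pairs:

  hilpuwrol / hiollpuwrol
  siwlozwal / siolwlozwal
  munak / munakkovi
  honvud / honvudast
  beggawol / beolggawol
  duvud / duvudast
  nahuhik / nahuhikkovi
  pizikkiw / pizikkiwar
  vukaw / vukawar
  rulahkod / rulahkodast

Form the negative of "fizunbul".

rulahkod and hilpuwrol both have last vowel 'o' yet inflect differently (rulahkodast, hiollpuwrol), so the last vowel is not what conditions the rule; the final letter is.
"fizunbul" ends in -l. The stems ending in -l (hilpuwrol → hiollpuwrol, beggawol → beolggawol, siwlozwal → siolwlozwal) insert -ol- after the first vowel.
So fizunbul → fiolzunbul.

fiolzunbul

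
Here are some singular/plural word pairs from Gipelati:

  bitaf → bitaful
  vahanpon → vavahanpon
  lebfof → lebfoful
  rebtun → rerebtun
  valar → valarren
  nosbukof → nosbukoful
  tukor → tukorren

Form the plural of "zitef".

ziteful

"zitef" ends in -f. The stems ending in -f (nosbukof → nosbukoful, bitaf → bitaful, lebfof → lebfoful) add -ul.
So zitef → ziteful.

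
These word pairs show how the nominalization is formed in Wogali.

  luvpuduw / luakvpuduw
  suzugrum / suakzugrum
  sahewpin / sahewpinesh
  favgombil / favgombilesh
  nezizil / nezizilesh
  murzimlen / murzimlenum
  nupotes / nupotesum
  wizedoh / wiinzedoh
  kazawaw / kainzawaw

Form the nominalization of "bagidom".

baingidom

sahewpin and murzimlen both end in -n yet inflect differently (sahewpinesh, murzimlenum), so the final letter is not what conditions the rule; the last vowel is.
"bagidom" has last vowel 'o'. The one such stem in the data (wizedoh → wiinzedoh) inserts -in- after the first vowel (as does kazawaw), so the same rule applies.
The other patterns: stems whose last vowel is 'u' insert -ak- after the first vowel; stems whose last vowel is 'i' add -esh; stems whose last vowel is 'e' add -um.
So bagidom → baingidom.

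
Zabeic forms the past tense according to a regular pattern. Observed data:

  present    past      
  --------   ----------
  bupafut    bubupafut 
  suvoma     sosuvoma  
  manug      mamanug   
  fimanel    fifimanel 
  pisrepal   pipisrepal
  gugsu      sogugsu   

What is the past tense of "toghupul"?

gugsu and bupafut both have last vowel 'u' yet inflect differently (sogugsu, bubupafut), so the last vowel is not what conditions the rule; whether the stem ends in a vowel or a consonant is.
"toghupul" ends in a consonant. The stems ending in a consonant (fimanel → fifimanel, bupafut → bubupafut, pisrepal → pipisrepal) repeat the first consonant+vowel as a prefix.
The other pattern: stems ending in a vowel add the prefix so-.
So toghupul → totoghupul.

totoghupul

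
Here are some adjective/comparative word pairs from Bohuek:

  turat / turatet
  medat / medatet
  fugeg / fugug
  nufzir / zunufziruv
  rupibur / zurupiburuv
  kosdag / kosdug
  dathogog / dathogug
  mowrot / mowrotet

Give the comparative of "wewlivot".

wewlivotet

kosdag and turat both have last vowel 'a' yet inflect differently (kosdug, turatet), so the last vowel is not what conditions the rule; the final letter is.
"wewlivot" ends in -t. The stems ending in -t (turat → turatet, mowrot → mowrotet, medat → medatet) add -et.
The other patterns: stems ending in -g change the last vowel to 'u'; stems ending in -r add zu- … -uv around the stem.
So wewlivot → wewlivotet.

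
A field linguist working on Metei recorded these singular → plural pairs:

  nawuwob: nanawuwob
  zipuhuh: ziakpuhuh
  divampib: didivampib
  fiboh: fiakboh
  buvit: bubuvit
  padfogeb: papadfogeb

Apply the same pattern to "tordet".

fiboh and nawuwob both have last vowel 'o' yet inflect differently (fiakboh, nanawuwob), so the last vowel is not what conditions the rule; the final letter is.
"tordet" ends in -t. The one such stem in the data (buvit → bubuvit) repeats the first consonant+vowel as a prefix (as do nawuwob, padfogeb), so the same rule applies.
So tordet → totordet.

totordet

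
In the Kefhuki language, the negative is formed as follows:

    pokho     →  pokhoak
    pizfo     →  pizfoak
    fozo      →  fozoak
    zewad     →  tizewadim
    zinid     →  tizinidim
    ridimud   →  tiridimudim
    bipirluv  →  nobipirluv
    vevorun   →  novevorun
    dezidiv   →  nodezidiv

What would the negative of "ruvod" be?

tiruvodim

ridimud and bipirluv both have last vowel 'u' yet inflect differently (tiridimudim, nobipirluv), so the last vowel is not what conditions the rule; the final letter is.
"ruvod" ends in -d. The stems ending in -d (zewad → tizewadim, zinid → tizinidim, ridimud → tiridimudim) add ti- … -im around the stem.
The other patterns: stems ending in -o add -ak; stems ending in -n or -v add the prefix no-.
So ruvod → tiruvodim.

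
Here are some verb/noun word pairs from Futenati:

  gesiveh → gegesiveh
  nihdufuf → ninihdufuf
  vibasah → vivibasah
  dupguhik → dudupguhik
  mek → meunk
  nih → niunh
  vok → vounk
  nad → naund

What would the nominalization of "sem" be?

dupguhik and mek both end in -k yet inflect differently (dudupguhik, meunk), so the final letter is not what conditions the rule; the number of vowels is.
"sem" has 1 vowel. The stems with 1 vowel (mek → meunk, nih → niunh, vok → vounk) insert -un- after the first vowel.
The other pattern: stems with 3 vowels repeat the first consonant+vowel as a prefix.
So sem → seunm.

seunm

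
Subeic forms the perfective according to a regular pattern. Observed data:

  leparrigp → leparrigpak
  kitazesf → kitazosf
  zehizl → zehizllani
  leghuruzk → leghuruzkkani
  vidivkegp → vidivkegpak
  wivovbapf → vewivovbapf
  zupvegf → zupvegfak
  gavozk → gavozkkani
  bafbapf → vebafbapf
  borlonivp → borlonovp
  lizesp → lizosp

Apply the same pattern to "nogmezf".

nogmezffani

bafbapf and zupvegf both end in -f yet inflect differently (vebafbapf, zupvegfak), so the final letter is not what conditions the rule; the second-to-last letter is.
"nogmezf" has second-to-last letter 'z'. The stems whose second-to-last letter is 'z' (gavozk → gavozkkani, zehizl → zehizllani, leghuruzk → leghuruzkkani) double the final consonant and add -ani.
The other patterns: stems whose second-to-last letter is 'p' add the prefix ve-; stems whose second-to-last letter is 'g' add -ak; stems whose second-to-last letter is 's' or 'v' change the last vowel to 'o'.
So nogmezf → nogmezffani.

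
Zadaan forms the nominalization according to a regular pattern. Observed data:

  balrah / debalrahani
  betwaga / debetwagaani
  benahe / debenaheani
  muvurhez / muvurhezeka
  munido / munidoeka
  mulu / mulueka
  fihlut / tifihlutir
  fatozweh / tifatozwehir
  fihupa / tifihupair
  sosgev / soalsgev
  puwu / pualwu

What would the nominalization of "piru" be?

pialru

balrah and fatozweh both end in -h yet inflect differently (debalrahani, tifatozwehir), so the final letter is not what conditions the rule; the first letter is.
"piru" begins with p-. The one such stem in the data (puwu → pualwu) inserts -al- after the first vowel (as does sosgev), so the same rule applies.
The other patterns: stems beginning with b- add de- … -ani around the stem; stems beginning with m- add -eka; stems beginning with f- add ti- … -ir around the stem.
So piru → pialru.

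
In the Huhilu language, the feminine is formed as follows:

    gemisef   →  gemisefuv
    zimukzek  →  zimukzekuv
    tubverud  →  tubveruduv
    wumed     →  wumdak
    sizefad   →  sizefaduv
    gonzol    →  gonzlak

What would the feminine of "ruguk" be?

sizefad and wumed both end in -d yet inflect differently (sizefaduv, wumdak), so the final letter is not what conditions the rule; the number of vowels is.
"ruguk" has 2 vowels. The stems with 2 vowels (gonzol → gonzlak, wumed → wumdak) delete the last vowel and add -ak.
So ruguk → rugkak.

rugkak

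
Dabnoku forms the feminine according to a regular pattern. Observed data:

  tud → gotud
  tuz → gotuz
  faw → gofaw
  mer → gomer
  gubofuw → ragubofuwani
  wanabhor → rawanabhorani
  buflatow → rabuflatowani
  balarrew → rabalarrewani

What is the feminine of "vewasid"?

ravewasidani

faw and gubofuw both end in -w yet inflect differently (gofaw, ragubofuwani), so the final letter is not what conditions the rule; the number of vowels is.
"vewasid" has 3 vowels. The stems with 3 vowels (gubofuw → ragubofuwani, wanabhor → rawanabhorani, buflatow → rabuflatowani) add ra- … -ani around the stem.
The other pattern: stems with 1 vowel add the prefix go-.
So vewasid → ravewasidani.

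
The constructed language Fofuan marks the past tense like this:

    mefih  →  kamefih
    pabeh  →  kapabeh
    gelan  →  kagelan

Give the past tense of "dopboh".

Every pair shown (mefih → kamefih, pabeh → kapabeh, gelan → kagelan) follows the same rule: add the prefix ka-.
So dopboh → kadopboh.

kadopboh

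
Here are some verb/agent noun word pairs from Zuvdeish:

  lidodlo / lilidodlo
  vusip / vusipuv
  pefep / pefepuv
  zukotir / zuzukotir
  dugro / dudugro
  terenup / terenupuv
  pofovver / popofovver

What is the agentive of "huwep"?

vusip and zukotir both have last vowel 'i' yet inflect differently (vusipuv, zuzukotir), so the last vowel is not what conditions the rule; the final letter is.
"huwep" ends in -p. The stems ending in -p (pefep → pefepuv, terenup → terenupuv, vusip → vusipuv) add -uv.
So huwep → huwepuv.

huwepuv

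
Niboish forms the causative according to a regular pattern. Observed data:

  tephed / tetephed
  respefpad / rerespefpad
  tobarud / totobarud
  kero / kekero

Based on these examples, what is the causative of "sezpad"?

Every pair shown (tephed → tetephed, respefpad → rerespefpad, tobarud → totobarud, …) follows the same rule: repeat the first consonant+vowel as a prefix.
So sezpad → sesezpad.

sesezpad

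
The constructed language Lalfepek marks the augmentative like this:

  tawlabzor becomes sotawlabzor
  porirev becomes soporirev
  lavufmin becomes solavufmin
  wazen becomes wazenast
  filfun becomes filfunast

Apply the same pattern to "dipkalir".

lavufmin and wazen both end in -n yet inflect differently (solavufmin, wazenast), so the final letter is not what conditions the rule; the number of vowels is.
"dipkalir" has 3 vowels. The stems with 3 vowels (tawlabzor → sotawlabzor, porirev → soporirev, lavufmin → solavufmin) add the prefix so-.
The other pattern: stems with 2 vowels add -ast.
So dipkalir → sodipkalir.

sodipkalir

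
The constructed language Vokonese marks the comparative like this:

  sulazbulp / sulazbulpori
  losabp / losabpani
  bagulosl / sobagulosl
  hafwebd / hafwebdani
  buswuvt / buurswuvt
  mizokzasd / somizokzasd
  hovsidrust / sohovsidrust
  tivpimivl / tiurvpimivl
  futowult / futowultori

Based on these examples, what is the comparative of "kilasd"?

buswuvt and hovsidrust both end in -t yet inflect differently (buurswuvt, sohovsidrust), so the final letter is not what conditions the rule; the second-to-last letter is.
"kilasd" has second-to-last letter 's'. The stems whose second-to-last letter is 's' (mizokzasd → somizokzasd, hovsidrust → sohovsidrust, bagulosl → sobagulosl) add the prefix so-.
The other patterns: stems whose second-to-last letter is 'v' insert -ur- after the first vowel; stems whose second-to-last letter is 'b' add -ani; stems whose second-to-last letter is 'l' add -ori.
So kilasd → sokilasd.

sokilasd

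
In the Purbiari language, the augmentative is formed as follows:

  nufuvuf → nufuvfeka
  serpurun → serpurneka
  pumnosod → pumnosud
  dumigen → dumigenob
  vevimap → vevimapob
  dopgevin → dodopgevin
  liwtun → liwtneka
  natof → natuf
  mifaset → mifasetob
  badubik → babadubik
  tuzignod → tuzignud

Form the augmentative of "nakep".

dopgevin and liwtun both end in -n yet inflect differently (dodopgevin, liwtneka), so the final letter is not what conditions the rule; the last vowel is.
"nakep" has last vowel 'e'. The stems whose last vowel is 'e' (dumigen → dumigenob, mifaset → mifasetob) add -ob.
The other patterns: stems whose last vowel is 'i' repeat the first consonant+vowel as a prefix; stems whose last vowel is 'o' change the last vowel to 'u'; stems whose last vowel is 'u' delete the last vowel and add -eka.
So nakep → nakepob.

nakepob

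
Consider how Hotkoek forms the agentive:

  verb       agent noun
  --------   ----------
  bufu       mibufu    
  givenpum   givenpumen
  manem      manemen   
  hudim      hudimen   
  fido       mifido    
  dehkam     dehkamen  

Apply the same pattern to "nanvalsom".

nanvalsomen

"nanvalsom" ends in -m. The stems ending in -m (hudim → hudimen, dehkam → dehkamen, manem → manemen) add -en.
So nanvalsom → nanvalsomen.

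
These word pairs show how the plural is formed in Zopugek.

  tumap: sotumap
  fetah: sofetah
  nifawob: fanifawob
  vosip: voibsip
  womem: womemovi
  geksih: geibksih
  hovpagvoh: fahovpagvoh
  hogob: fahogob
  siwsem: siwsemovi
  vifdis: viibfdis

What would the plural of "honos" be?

fahonos

"honos" has last vowel 'o'. The stems whose last vowel is 'o' (hovpagvoh → fahovpagvoh, nifawob → fanifawob, hogob → fahogob) add the prefix fa-.
The other patterns: stems whose last vowel is 'i' insert -ib- after the first vowel; stems whose last vowel is 'e' add -ovi; stems whose last vowel is 'a' add the prefix so-.
So honos → fahonos.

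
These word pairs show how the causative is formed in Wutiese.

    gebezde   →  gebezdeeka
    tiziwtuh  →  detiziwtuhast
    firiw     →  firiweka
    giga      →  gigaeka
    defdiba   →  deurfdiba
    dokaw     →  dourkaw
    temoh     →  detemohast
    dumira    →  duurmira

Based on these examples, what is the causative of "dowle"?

dumira and giga both end in -a yet inflect differently (duurmira, gigaeka), so the final letter is not what conditions the rule; the first letter is.
"dowle" begins with d-. The stems beginning with d- (dumira → duurmira, dokaw → dourkaw, defdiba → deurfdiba) insert -ur- after the first vowel.
So dowle → dourwle.

dourwle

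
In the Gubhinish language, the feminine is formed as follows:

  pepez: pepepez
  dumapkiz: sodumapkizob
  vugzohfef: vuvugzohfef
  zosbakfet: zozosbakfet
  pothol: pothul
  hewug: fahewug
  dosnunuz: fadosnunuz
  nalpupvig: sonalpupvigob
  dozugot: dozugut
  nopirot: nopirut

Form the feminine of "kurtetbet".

"kurtetbet" has last vowel 'e'. The stems whose last vowel is 'e' (vugzohfef → vuvugzohfef, pepez → pepepez, zosbakfet → zozosbakfet) repeat the first consonant+vowel as a prefix.
The other patterns: stems whose last vowel is 'i' add so- … -ob around the stem; stems whose last vowel is 'u' add the prefix fa-; stems whose last vowel is 'o' change the last vowel to 'u'.
So kurtetbet → kukurtetbet.

kukurtetbet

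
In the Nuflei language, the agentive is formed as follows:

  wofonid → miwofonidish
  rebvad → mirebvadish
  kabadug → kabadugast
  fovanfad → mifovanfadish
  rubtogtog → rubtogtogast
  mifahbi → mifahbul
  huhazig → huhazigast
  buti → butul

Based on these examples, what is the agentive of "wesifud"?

buti and huhazig both have last vowel 'i' yet inflect differently (butul, huhazigast), so the last vowel is not what conditions the rule; the final letter is.
"wesifud" ends in -d. The stems ending in -d (wofonid → miwofonidish, rebvad → mirebvadish, fovanfad → mifovanfadish) add mi- … -ish around the stem.
The other patterns: stems ending in -i drop the final letter and add -ul; stems ending in -g add -ast.
So wesifud → miwesifudish.

miwesifudish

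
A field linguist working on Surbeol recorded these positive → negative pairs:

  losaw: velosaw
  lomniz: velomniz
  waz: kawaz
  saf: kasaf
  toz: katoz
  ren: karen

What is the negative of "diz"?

kadiz

lomniz and waz both end in -z yet inflect differently (velomniz, kawaz), so the final letter is not what conditions the rule; the number of vowels is.
"diz" has 1 vowel. The stems with 1 vowel (waz → kawaz, saf → kasaf, toz → katoz) add the prefix ka-.
The other pattern: stems with 2 vowels add the prefix ve-.
So diz → kadiz.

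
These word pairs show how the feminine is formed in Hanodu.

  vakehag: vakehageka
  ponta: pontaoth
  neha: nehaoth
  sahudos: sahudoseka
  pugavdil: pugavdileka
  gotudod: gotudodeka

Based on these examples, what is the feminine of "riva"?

vakehag and ponta both have last vowel 'a' yet inflect differently (vakehageka, pontaoth), so the last vowel is not what conditions the rule; whether the stem ends in a vowel or a consonant is.
"riva" ends in a vowel. The stems ending in a vowel (ponta → pontaoth, neha → nehaoth) add -oth.
So riva → rivaoth.

rivaoth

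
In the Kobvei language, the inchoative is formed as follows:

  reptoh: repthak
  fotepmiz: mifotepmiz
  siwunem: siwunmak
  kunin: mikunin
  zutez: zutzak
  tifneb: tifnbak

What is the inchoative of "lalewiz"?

milalewiz

fotepmiz and zutez both end in -z yet inflect differently (mifotepmiz, zutzak), so the final letter is not what conditions the rule; the last vowel is.
"lalewiz" has last vowel 'i'. The stems whose last vowel is 'i' (kunin → mikunin, fotepmiz → mifotepmiz) add the prefix mi-.
So lalewiz → milalewiz.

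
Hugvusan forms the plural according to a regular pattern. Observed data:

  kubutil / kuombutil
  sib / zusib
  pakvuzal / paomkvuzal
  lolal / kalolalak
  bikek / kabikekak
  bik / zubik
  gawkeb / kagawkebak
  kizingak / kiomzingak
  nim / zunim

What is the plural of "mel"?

zumel

"mel" has 1 vowel. The stems with 1 vowel (nim → zunim, sib → zusib, bik → zubik) add the prefix zu-.
The other patterns: stems with 2 vowels add ka- … -ak around the stem; stems with 3 vowels insert -om- after the first vowel.
So mel → zumel.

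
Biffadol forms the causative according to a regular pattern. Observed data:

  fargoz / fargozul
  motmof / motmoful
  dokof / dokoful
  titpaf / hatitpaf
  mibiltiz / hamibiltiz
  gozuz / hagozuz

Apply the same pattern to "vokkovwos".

vokkovwosul

fargoz and mibiltiz both end in -z yet inflect differently (fargozul, hamibiltiz), so the final letter is not what conditions the rule; the last vowel is.
"vokkovwos" has last vowel 'o'. The stems whose last vowel is 'o' (fargoz → fargozul, motmof → motmoful, dokof → dokoful) add -ul.
The other pattern: stems whose last vowel is 'a', 'i' or 'u' add the prefix ha-.
So vokkovwos → vokkovwosul.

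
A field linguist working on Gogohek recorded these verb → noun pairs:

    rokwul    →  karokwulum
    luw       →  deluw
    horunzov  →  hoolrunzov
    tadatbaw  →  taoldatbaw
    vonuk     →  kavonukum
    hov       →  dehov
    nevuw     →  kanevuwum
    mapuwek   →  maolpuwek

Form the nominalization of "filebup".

luw and nevuw both end in -w yet inflect differently (deluw, kanevuwum), so the final letter is not what conditions the rule; the number of vowels is.
"filebup" has 3 vowels. The stems with 3 vowels (horunzov → hoolrunzov, mapuwek → maolpuwek, tadatbaw → taoldatbaw) insert -ol- after the first vowel.
So filebup → fiollebup.

fiollebup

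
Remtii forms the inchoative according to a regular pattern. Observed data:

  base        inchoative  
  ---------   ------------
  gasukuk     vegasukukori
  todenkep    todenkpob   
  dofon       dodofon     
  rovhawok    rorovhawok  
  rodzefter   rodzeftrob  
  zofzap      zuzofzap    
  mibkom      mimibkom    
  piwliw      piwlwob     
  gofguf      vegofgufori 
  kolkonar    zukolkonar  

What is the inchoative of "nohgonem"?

"nohgonem" has last vowel 'e'. The stems whose last vowel is 'e' (rodzefter → rodzeftrob, todenkep → todenkpob) delete the last vowel and add -ob.
The other patterns: stems whose last vowel is 'o' repeat the first consonant+vowel as a prefix; stems whose last vowel is 'a' add the prefix zu-; stems whose last vowel is 'u' add ve- … -ori around the stem.
So nohgonem → nohgonmob.

nohgonmob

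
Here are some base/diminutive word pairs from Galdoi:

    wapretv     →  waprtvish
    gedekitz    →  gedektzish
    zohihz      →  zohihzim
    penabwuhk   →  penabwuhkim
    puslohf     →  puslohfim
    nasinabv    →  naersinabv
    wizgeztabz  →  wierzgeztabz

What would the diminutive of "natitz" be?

gedekitz and zohihz both end in -z yet inflect differently (gedektzish, zohihzim), so the final letter is not what conditions the rule; the second-to-last letter is.
"natitz" has second-to-last letter 't'. The stems whose second-to-last letter is 't' (wapretv → waprtvish, gedekitz → gedektzish) delete the last vowel and add -ish.
So natitz → nattzish.

nattzish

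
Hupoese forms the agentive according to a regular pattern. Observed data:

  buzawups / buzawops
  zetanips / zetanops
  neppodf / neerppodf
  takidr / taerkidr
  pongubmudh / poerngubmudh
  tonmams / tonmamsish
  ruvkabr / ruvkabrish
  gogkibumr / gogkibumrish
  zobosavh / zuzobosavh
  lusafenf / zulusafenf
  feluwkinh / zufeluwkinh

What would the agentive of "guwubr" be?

"guwubr" has second-to-last letter 'b'. The one such stem in the data (ruvkabr → ruvkabrish) adds -ish, so the same rule applies.
So guwubr → guwubrish.

guwubrish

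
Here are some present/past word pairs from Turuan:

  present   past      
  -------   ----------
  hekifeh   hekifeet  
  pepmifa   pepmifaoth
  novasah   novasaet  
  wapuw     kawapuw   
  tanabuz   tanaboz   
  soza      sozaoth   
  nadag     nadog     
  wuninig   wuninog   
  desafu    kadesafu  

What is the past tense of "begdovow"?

kabegdovow

"begdovow" ends in -w. The one such stem in the data (wapuw → kawapuw) adds the prefix ka-, so the same rule applies.
So begdovow → kabegdovow.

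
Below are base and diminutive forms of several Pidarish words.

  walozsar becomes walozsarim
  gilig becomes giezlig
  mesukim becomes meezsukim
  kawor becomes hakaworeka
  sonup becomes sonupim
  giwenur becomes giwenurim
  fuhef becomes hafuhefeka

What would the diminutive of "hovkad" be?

"hovkad" has last vowel 'a'. The one such stem in the data (walozsar → walozsarim) adds -im, so the same rule applies.
The other patterns: stems whose last vowel is 'e' or 'o' add ha- … -eka around the stem; stems whose last vowel is 'i' insert -ez- after the first vowel.
So hovkad → hovkadim.

hovkadim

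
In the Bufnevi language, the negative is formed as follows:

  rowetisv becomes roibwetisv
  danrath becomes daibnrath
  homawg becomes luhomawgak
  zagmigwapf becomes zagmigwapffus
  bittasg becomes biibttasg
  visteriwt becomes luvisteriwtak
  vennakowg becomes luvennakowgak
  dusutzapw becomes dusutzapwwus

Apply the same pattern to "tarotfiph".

tarotfiphhus

homawg and bittasg both end in -g yet inflect differently (luhomawgak, biibttasg), so the final letter is not what conditions the rule; the second-to-last letter is.
"tarotfiph" has second-to-last letter 'p'. The stems whose second-to-last letter is 'p' (dusutzapw → dusutzapwwus, zagmigwapf → zagmigwapffus) double the final consonant and add -us.
So tarotfiph → tarotfiphhus.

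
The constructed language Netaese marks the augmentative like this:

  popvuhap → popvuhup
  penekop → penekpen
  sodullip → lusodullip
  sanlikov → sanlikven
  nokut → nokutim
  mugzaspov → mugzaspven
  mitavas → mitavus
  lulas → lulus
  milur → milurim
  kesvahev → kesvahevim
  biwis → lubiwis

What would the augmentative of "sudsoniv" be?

penekop and popvuhap both end in -p yet inflect differently (penekpen, popvuhup), so the final letter is not what conditions the rule; the last vowel is.
"sudsoniv" has last vowel 'i'. The stems whose last vowel is 'i' (biwis → lubiwis, sodullip → lusodullip) add the prefix lu-.
The other patterns: stems whose last vowel is 'o' delete the last vowel and add -en; stems whose last vowel is 'a' change the last vowel to 'u'; stems whose last vowel is 'e' or 'u' add -im.
So sudsoniv → lusudsoniv.

lusudsoniv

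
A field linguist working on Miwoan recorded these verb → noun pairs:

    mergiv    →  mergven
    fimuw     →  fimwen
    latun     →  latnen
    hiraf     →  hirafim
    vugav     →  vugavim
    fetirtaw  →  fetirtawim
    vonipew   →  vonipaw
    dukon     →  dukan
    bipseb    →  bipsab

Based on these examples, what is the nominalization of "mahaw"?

mahawim

mergiv and vugav both end in -v yet inflect differently (mergven, vugavim), so the final letter is not what conditions the rule; the last vowel is.
"mahaw" has last vowel 'a'. The stems whose last vowel is 'a' (hiraf → hirafim, vugav → vugavim, fetirtaw → fetirtawim) add -im.
The other patterns: stems whose last vowel is 'i' or 'u' delete the last vowel and add -en; stems whose last vowel is 'e' or 'o' change the last vowel to 'a'.
So mahaw → mahawim.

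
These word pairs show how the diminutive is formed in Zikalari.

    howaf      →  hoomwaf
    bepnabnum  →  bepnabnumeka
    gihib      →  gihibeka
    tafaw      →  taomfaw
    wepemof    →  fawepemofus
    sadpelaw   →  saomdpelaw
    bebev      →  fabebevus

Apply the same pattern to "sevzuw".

sevzuweka

howaf and wepemof both end in -f yet inflect differently (hoomwaf, fawepemofus), so the final letter is not what conditions the rule; the last vowel is.
"sevzuw" has last vowel 'u'. The one such stem in the data (bepnabnum → bepnabnumeka) adds -eka, so the same rule applies.
So sevzuw → sevzuweka.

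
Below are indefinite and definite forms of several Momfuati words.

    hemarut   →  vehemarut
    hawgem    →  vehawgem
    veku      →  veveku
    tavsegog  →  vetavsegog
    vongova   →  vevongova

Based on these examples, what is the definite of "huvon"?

vehuvon

Every pair shown (hemarut → vehemarut, hawgem → vehawgem, veku → veveku, …) follows the same rule: add the prefix ve-.
So huvon → vehuvon.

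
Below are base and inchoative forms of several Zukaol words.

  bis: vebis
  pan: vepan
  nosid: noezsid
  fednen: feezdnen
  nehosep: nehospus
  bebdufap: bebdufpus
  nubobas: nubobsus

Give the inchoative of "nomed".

"nomed" has 2 vowels. The stems with 2 vowels (nosid → noezsid, fednen → feezdnen) insert -ez- after the first vowel.
The other patterns: stems with 1 vowel add the prefix ve-; stems with 3 vowels delete the last vowel and add -us.
So nomed → noezmed.

noezmed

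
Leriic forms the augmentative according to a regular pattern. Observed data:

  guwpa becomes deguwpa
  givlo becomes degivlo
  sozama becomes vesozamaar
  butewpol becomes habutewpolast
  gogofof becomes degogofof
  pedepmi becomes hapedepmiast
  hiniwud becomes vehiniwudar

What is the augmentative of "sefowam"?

vesefowamar

"sefowam" begins with s-. The one such stem in the data (sozama → vesozamaar) adds ve- … -ar around the stem, so the same rule applies.
The other patterns: stems beginning with g- add the prefix de-; stems beginning with b- or p- add ha- … -ast around the stem.
So sefowam → vesefowamar.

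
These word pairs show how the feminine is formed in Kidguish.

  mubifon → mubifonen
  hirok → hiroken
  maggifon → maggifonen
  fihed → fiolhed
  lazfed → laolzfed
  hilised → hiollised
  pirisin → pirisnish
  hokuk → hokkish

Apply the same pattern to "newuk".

"newuk" has last vowel 'u'. The one such stem in the data (hokuk → hokkish) deletes the last vowel and adds -ish (as does pirisin), so the same rule applies.
So newuk → newkish.

newkish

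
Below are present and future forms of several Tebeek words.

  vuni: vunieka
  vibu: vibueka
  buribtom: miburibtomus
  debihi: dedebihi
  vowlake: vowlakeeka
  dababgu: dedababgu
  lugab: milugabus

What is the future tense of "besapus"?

mibesapusus

"besapus" begins with b-. The one such stem in the data (buribtom → miburibtomus) adds mi- … -us around the stem, so the same rule applies.
The other patterns: stems beginning with v- add -eka; stems beginning with d- add the prefix de-.
So besapus → mibesapusus.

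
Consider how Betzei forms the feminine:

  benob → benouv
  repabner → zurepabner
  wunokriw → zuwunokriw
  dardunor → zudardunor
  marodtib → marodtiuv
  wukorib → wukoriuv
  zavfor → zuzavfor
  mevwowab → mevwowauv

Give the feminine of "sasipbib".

benob and dardunor both have last vowel 'o' yet inflect differently (benouv, zudardunor), so the last vowel is not what conditions the rule; the final letter is.
"sasipbib" ends in -b. The stems ending in -b (mevwowab → mevwowauv, wukorib → wukoriuv, benob → benouv) drop the final letter and add -uv.
The other pattern: stems ending in -r or -w add the prefix zu-.
So sasipbib → sasipbiuv.

sasipbiuv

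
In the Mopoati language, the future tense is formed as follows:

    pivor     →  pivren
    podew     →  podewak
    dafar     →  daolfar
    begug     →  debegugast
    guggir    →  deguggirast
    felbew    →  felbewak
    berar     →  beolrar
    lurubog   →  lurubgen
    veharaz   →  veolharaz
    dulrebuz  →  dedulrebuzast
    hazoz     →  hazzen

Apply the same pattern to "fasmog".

fasmgen

dafar and pivor both end in -r yet inflect differently (daolfar, pivren), so the final letter is not what conditions the rule; the last vowel is.
"fasmog" has last vowel 'o'. The stems whose last vowel is 'o' (pivor → pivren, lurubog → lurubgen, hazoz → hazzen) delete the last vowel and add -en.
So fasmog → fasmgen.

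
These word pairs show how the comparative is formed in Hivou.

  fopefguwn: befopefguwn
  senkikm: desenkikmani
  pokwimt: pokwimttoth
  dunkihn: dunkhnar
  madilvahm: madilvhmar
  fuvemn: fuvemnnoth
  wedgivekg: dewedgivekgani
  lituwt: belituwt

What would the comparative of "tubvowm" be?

senkikm and madilvahm both end in -m yet inflect differently (desenkikmani, madilvhmar), so the final letter is not what conditions the rule; the second-to-last letter is.
"tubvowm" has second-to-last letter 'w'. The stems whose second-to-last letter is 'w' (fopefguwn → befopefguwn, lituwt → belituwt) add the prefix be-.
The other patterns: stems whose second-to-last letter is 'k' add de- … -ani around the stem; stems whose second-to-last letter is 'h' delete the last vowel and add -ar; stems whose second-to-last letter is 'm' double the final consonant and add -oth.
So tubvowm → betubvowm.

betubvowm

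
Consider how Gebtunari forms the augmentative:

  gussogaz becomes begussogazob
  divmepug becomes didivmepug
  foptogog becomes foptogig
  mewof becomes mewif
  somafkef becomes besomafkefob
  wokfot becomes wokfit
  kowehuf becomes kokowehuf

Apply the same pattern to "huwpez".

behuwpezob

kowehuf and mewof both end in -f yet inflect differently (kokowehuf, mewif), so the final letter is not what conditions the rule; the last vowel is.
"huwpez" has last vowel 'e'. The one such stem in the data (somafkef → besomafkefob) adds be- … -ob around the stem, so the same rule applies.
The other patterns: stems whose last vowel is 'u' repeat the first consonant+vowel as a prefix; stems whose last vowel is 'o' change the last vowel to 'i'.
So huwpez → behuwpezob.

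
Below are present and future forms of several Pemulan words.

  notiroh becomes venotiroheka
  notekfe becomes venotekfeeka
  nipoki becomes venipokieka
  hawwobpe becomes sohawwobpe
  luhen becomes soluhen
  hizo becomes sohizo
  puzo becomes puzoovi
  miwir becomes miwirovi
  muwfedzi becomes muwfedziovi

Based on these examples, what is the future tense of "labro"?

solabro

notekfe and hawwobpe both end in -e yet inflect differently (venotekfeeka, sohawwobpe), so the final letter is not what conditions the rule; the first letter is.
"labro" begins with l-. The one such stem in the data (luhen → soluhen) adds the prefix so-, so the same rule applies.
So labro → solabro.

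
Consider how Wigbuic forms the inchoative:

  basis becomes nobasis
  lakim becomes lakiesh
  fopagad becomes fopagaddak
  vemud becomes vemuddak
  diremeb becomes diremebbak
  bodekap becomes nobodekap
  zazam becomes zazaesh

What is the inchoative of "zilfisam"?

fopagad and zazam both have last vowel 'a' yet inflect differently (fopagaddak, zazaesh), so the last vowel is not what conditions the rule; the final letter is.
"zilfisam" ends in -m. The stems ending in -m (zazam → zazaesh, lakim → lakiesh) drop the final letter and add -esh.
So zilfisam → zilfisaesh.

zilfisaesh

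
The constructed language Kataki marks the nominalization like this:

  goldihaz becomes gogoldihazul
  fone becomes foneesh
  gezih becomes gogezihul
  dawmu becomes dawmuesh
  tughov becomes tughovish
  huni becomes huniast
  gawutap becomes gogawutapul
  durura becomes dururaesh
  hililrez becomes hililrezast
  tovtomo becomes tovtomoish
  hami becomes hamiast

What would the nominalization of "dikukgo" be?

hililrez and goldihaz both end in -z yet inflect differently (hililrezast, gogoldihazul), so the final letter is not what conditions the rule; the first letter is.
"dikukgo" begins with d-. The stems beginning with d- (dawmu → dawmuesh, durura → dururaesh) add -esh.
The other patterns: stems beginning with h- add -ast; stems beginning with g- add go- … -ul around the stem; stems beginning with t- add -ish.
So dikukgo → dikukgoesh.

dikukgoesh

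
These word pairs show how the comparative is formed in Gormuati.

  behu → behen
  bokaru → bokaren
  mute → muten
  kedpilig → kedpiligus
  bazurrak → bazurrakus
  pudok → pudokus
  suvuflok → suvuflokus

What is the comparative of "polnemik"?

"polnemik" ends in a consonant. The stems ending in a consonant (kedpilig → kedpiligus, bazurrak → bazurrakus, pudok → pudokus) add -us.
The other pattern: stems ending in a vowel drop the final letter and add -en.
So polnemik → polnemikus.

polnemikus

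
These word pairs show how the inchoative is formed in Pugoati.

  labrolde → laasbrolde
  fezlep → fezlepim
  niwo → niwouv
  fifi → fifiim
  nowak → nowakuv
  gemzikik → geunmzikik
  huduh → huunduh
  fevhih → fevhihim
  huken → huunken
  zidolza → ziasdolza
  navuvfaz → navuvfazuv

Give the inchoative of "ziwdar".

nowak and gemzikik both end in -k yet inflect differently (nowakuv, geunmzikik), so the final letter is not what conditions the rule; the first letter is.
"ziwdar" begins with z-. The one such stem in the data (zidolza → ziasdolza) inserts -as- after the first vowel (as does labrolde), so the same rule applies.
So ziwdar → ziaswdar.

ziaswdar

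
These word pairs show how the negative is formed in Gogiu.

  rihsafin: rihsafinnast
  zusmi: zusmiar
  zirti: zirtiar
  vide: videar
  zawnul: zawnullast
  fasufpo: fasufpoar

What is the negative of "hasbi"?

hasbiar

zirti and rihsafin both have last vowel 'i' yet inflect differently (zirtiar, rihsafinnast), so the last vowel is not what conditions the rule; whether the stem ends in a vowel or a consonant is.
"hasbi" ends in a vowel. The stems ending in a vowel (zirti → zirtiar, fasufpo → fasufpoar, vide → videar) add -ar.
The other pattern: stems ending in a consonant double the final consonant and add -ast.
So hasbi → hasbiar.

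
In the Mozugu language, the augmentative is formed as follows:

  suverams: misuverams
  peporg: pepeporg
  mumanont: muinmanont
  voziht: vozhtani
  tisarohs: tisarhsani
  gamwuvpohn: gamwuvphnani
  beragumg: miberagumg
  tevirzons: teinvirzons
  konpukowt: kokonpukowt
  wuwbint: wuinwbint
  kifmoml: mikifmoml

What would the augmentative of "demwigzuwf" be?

dedemwigzuwf

"demwigzuwf" has second-to-last letter 'w'. The one such stem in the data (konpukowt → kokonpukowt) repeats the first consonant+vowel as a prefix (as does peporg), so the same rule applies.
So demwigzuwf → dedemwigzuwf.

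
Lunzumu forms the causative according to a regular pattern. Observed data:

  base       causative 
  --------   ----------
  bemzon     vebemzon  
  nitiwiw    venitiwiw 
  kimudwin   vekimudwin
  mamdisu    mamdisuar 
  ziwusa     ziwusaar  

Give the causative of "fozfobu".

"fozfobu" ends in a vowel. The stems ending in a vowel (mamdisu → mamdisuar, ziwusa → ziwusaar) add -ar.
So fozfobu → fozfobuar.

fozfobuar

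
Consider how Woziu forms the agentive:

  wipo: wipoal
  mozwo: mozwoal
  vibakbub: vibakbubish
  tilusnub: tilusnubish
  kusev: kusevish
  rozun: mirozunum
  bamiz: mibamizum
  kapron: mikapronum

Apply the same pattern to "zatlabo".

vibakbub and rozun both have last vowel 'u' yet inflect differently (vibakbubish, mirozunum), so the last vowel is not what conditions the rule; the final letter is.
"zatlabo" ends in -o. The stems ending in -o (wipo → wipoal, mozwo → mozwoal) add -al.
So zatlabo → zatlaboal.

zatlaboal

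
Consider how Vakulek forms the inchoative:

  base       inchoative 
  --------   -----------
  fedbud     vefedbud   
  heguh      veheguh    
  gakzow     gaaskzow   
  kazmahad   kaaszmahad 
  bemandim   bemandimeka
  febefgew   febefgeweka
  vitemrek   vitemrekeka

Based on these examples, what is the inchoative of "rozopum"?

fedbud and kazmahad both end in -d yet inflect differently (vefedbud, kaaszmahad), so the final letter is not what conditions the rule; the last vowel is.
"rozopum" has last vowel 'u'. The stems whose last vowel is 'u' (fedbud → vefedbud, heguh → veheguh) add the prefix ve-.
So rozopum → verozopum.

verozopum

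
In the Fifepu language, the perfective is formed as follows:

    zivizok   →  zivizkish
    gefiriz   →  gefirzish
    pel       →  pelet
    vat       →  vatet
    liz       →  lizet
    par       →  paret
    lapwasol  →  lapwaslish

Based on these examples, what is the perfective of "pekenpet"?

pekenptish

gefiriz and liz both end in -z yet inflect differently (gefirzish, lizet), so the final letter is not what conditions the rule; the number of vowels is.
"pekenpet" has 3 vowels. The stems with 3 vowels (zivizok → zivizkish, gefiriz → gefirzish, lapwasol → lapwaslish) delete the last vowel and add -ish.
So pekenpet → pekenptish.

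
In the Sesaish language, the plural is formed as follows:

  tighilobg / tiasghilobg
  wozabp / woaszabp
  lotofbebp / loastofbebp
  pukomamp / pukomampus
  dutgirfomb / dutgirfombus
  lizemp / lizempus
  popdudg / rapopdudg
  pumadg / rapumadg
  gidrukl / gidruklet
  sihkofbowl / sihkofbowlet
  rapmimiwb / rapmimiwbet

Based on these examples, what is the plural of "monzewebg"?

wozabp and pukomamp both end in -p yet inflect differently (woaszabp, pukomampus), so the final letter is not what conditions the rule; the second-to-last letter is.
"monzewebg" has second-to-last letter 'b'. The stems whose second-to-last letter is 'b' (tighilobg → tiasghilobg, wozabp → woaszabp, lotofbebp → loastofbebp) insert -as- after the first vowel.
The other patterns: stems whose second-to-last letter is 'm' add -us; stems whose second-to-last letter is 'd' add the prefix ra-; stems whose second-to-last letter is 'k' or 'w' add -et.
So monzewebg → moasnzewebg.

moasnzewebg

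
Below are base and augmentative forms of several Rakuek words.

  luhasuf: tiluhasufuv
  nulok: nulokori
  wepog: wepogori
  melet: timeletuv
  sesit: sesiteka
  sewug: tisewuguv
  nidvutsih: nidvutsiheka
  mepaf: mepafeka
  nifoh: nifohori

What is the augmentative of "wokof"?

wokofori

"wokof" has last vowel 'o'. The stems whose last vowel is 'o' (nulok → nulokori, wepog → wepogori, nifoh → nifohori) add -ori.
The other patterns: stems whose last vowel is 'e' or 'u' add ti- … -uv around the stem; stems whose last vowel is 'a' or 'i' add -eka.
So wokof → wokofori.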